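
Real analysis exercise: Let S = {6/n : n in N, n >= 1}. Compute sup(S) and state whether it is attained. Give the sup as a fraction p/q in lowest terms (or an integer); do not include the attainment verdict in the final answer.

Analysis:
- Values: 6, 3, 2, 3/2, ... strictly decreasing.
- The maximum is 6 (n=1); sup = 6 (attained).
- The set is bounded below by 0; 6/n -> 0 so 0 is the greatest lower bound.
- 0 is not in the set, so inf = 0 is not attained.
Conclusion: sup(S) = 6, attained in S.

6


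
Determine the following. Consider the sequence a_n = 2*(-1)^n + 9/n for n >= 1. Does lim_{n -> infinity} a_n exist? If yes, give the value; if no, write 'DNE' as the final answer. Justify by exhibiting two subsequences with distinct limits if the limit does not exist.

Examine the behaviour of a_n along subsequences.
a_{2k} = 2 + 9/(2k) -> 2. a_{2k+1} = -2 + 9/(2k+1) -> -2.
Since these two subsequential limits are 2 and -2, distinct, the full sequence cannot converge (a convergent sequence has all subsequences tending to the same limit). So lim a_n does not exist.

DNE


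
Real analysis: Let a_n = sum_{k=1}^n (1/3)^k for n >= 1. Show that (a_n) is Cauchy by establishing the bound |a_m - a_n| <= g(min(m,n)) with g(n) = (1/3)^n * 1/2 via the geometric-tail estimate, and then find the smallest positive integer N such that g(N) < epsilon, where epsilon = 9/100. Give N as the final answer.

For m > n >= 1: |a_m - a_n| = sum_{k=n+1}^m (1/3)^k < sum_{k=n+1}^infinity (1/3)^k = (1/3)^(n+1) / (1 - 1/3) = (1/3)^n * (1/3) * (3/2) = (1/3)^n * 1/2.
So g(n) = (1/3)^n / 2. Since g(n) -> 0, (a_n) is Cauchy.
Now solve g(N) < 9/100: (1/3)^N / 2 < 9/100 <=> 3^N > 1 / (2 * 9/100) = 50/9.
Check powers of 3: 3^1 = 3 <= 50/9, 3^2 = 9 > 50/9.
So the smallest such N is 2. Check: g(2) = 1/(2 * 9) = 1/18 < 9/100.

2


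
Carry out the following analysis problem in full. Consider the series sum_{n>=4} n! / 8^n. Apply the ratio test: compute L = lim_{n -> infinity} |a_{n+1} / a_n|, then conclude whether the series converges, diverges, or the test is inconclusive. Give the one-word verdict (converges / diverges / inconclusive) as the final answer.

Let a_n denote the general term. Form the ratio a_{n+1}/a_n and simplify:
a_{n+1}/a_n = n/8 + 1/8
Take the limit as n -> infinity: L = infinity.
Since L = infinity > 1 (or L = infinity), the ratio test implies the series diverges.

diverges


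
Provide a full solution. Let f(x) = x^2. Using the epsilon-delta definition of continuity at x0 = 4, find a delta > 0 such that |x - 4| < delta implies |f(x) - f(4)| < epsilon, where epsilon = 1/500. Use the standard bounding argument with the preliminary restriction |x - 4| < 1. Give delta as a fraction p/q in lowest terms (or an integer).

Factor: |x^2 - (4)^2| = |x - 4| * |x + 4|.
Impose |x - 4| < 1 first. Then |x + 4| = |(x - 4) + 2*(4)| <= |x - 4| + 2*|4| < 1 + 8 = 9.
So |x^2 - (4)^2| < delta * 9.
We need delta * 9 <= 1/500, i.e. delta <= 1/500/9 = 1/4500.
Since 1/4500 < 1, this is tighter than 1; take delta = 1/4500.
So delta = 1/4500 works.

1/4500


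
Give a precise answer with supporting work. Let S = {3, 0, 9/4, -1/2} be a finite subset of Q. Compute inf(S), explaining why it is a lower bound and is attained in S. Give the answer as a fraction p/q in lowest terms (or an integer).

S is finite, so inf(S) = min(S).
Sorted increasing:
-1/2, 0, 9/4, 3
The extremum is -1/2.
For every x in S, x >= -1/2. And -1/2 is in S, so it is attained.
Therefore inf(S) = -1/2.

-1/2


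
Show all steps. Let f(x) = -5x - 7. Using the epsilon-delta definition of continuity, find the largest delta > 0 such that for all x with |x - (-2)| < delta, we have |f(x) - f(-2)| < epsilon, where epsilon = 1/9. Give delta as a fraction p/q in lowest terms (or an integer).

We compute f(-2) = -5*(-2) - 7 = 3.
|f(x) - f(-2)| = |-5x - 7 - (3)| = |-5(x - (-2))| = 5|x - (-2)|.
We need 5|x - (-2)| < 1/9, i.e. |x - (-2)| < 1/9 / 5 = 1/45.
So any delta <= 1/45 works. Conversely, if delta > 1/45, then x = -2 + 1/45 satisfies |x - (-2)| = 1/45 < delta but |f(x) - f(-2)| = 5 * 1/45 = 1/9, which is not < 1/9; so no larger delta works.
Hence the largest such delta is 1/45.

1/45


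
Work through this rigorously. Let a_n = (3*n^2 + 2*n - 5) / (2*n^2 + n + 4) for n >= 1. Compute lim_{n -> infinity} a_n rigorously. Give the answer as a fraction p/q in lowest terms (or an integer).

Divide numerator and denominator by n^2, the highest power:
numerator / n^2 = 3 + 2/n - 5/n^2
denominator / n^2 = 2 + 1/n + 4/n^2
As n -> infinity, all terms of the form c/n^k (k >= 1) tend to 0.
So numerator / n^2 -> 3 and denominator / n^2 -> 2.
Therefore lim a_n = 3/2.

3/2


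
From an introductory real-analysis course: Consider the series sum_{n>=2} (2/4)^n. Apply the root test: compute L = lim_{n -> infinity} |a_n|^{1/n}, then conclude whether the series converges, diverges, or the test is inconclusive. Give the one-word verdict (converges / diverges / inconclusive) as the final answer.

Let a_n denote the general term. Form |a_n|^(1/n) and simplify:
|a_n|^(1/n) = 1/2
Take the limit as n -> infinity: L = 1/2.
Since L = 1/2 < 1, the root test implies convergence.

converges


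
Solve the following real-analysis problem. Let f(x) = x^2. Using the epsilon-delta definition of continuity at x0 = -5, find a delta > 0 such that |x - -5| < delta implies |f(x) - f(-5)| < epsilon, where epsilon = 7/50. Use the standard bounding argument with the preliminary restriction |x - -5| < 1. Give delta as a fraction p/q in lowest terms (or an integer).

Factor: |x^2 - (-5)^2| = |x - -5| * |x + -5|.
Impose |x - -5| < 1 first. Then |x + -5| = |(x - -5) + 2*(-5)| <= |x - -5| + 2*|-5| < 1 + 10 = 11.
So |x^2 - (-5)^2| < delta * 11.
We need delta * 11 <= 7/50, i.e. delta <= 7/50/11 = 7/550.
Since 7/550 < 1, this is tighter than 1; take delta = 7/550.
So delta = 7/550 works.

7/550


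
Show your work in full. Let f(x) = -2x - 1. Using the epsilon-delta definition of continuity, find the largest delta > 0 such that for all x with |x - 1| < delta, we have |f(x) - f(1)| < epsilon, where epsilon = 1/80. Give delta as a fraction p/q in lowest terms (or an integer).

We compute f(1) = -2*(1) - 1 = -3.
|f(x) - f(1)| = |-2x - 1 - (-3)| = |-2(x - 1)| = 2|x - 1|.
We need 2|x - 1| < 1/80, i.e. |x - 1| < 1/80 / 2 = 1/160.
So any delta <= 1/160 works. Conversely, if delta > 1/160, then x = 1 + 1/160 satisfies |x - 1| = 1/160 < delta but |f(x) - f(1)| = 2 * 1/160 = 1/80, which is not < 1/80; so no larger delta works.
Hence the largest such delta is 1/160.

1/160


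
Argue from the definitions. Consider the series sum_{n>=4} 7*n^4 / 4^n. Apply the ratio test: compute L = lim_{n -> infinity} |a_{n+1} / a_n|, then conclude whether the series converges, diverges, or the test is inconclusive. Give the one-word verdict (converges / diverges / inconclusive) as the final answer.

Let a_n denote the general term. Form the ratio a_{n+1}/a_n and simplify:
a_{n+1}/a_n = (n + 1)^4/(4*n^4)
Take the limit as n -> infinity: L = 1/4.
Since L = 1/4 < 1, the ratio test implies the series converges.

converges


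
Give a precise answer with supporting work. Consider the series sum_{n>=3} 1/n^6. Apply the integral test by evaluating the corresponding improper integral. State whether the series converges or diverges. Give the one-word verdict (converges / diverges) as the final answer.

Let f(x) = x^(-6). Then f is positive, continuous, and decreasing on [3, infinity), so the integral test applies.
Compute the improper integral int_{3}^infinity f(x) dx:
  antiderivative F(x) = -1/(5*x^5).
  As x -> infinity, F(x) -> 0 (since p = 6 > 1).
  So int = F(infinity) - F(3) = 0 - (-1/1215) = 1/1215.
  Finite, so by the integral test, the series converges.

converges


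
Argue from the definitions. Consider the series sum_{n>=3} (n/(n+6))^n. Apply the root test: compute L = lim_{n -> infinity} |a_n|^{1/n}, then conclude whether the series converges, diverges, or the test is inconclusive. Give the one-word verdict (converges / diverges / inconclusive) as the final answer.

Let a_n denote the general term. Form |a_n|^(1/n) and simplify:
|a_n|^(1/n) = n/(n + 6)
Take the limit as n -> infinity: L = 1.
Since L = 1, the root test is inconclusive. (In fact a_n = (n/(n+6))^n -> e^(-6) != 0, so the nth-term test shows divergence; but the root test itself gives no conclusion.)

inconclusive


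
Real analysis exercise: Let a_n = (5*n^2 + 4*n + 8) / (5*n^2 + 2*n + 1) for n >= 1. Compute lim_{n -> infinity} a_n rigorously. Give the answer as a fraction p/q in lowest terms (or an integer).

Divide numerator and denominator by n^2, the highest power:
numerator / n^2 = 5 + 4/n + 8/n^2
denominator / n^2 = 5 + 2/n + n^(-2)
As n -> infinity, all terms of the form c/n^k (k >= 1) tend to 0.
So numerator / n^2 -> 5 and denominator / n^2 -> 5.
Therefore lim a_n = 1.

1


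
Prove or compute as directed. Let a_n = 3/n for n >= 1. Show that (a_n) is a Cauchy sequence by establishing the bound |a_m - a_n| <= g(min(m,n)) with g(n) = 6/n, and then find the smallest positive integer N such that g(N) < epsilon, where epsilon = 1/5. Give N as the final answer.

For any m, n >= 1, by the triangle inequality:
|a_m - a_n| = |3/m - 3/n| <= 3*1/m + 3*1/n <= 6/min(m,n).
So g(n) = 6/n bounds the Cauchy difference. Since g(n) -> 0, (a_n) is Cauchy.
Now solve g(N) < 1/5: 6/N < 1/5 <=> N > 6 / (1/5) = 30.
The smallest integer strictly greater than 30 is N = 31.
Check: g(31) = 6/31 = 6/31 < 1/5; g(30) = 1/5 >= 1/5. So N = 31.

31


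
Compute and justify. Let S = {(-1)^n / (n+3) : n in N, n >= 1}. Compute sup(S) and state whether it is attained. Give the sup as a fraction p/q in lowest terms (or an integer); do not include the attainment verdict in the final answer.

Analysis:
- Values: -1/4, 1/5, -1/6, 1/7, -1/8, ...
- Positive terms (even n): 1/(2+3), 1/(4+3), ... decreasing -> max = 1/5 (n=2).
- Negative terms (odd n): -1/(1+3), -1/(3+3), ... increasing -> min = -1/4 (n=1).
- So sup = 1/5 (attained at n=2); inf = -1/4 (attained at n=1).
Conclusion: sup(S) = 1/5, attained in S.

1/5


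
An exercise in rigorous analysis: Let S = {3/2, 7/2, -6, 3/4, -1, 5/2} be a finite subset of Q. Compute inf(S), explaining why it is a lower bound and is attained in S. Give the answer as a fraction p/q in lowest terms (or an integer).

S is finite, so inf(S) = min(S).
Sorted increasing:
-6, -1, 3/4, 3/2, 5/2, 7/2
The extremum is -6.
For every x in S, x >= -6. And -6 is in S, so it is attained.
Therefore inf(S) = -6.

-6


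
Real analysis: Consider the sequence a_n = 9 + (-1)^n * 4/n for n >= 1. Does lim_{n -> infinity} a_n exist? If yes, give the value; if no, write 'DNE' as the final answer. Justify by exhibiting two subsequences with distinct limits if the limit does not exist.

Examine the behaviour of a_n along subsequences.
Even-n subsequence a_{2k} = 9 + 4/(2k) -> 9. Odd-n subsequence a_{2k+1} = 9 - 4/(2k+1) -> 9. Both tend to 9, which suggests the limit is 9; verify directly.
|a_n - 9| = |(-1)^n * 4/n| = 4/n for every n >= 1.
Given epsilon > 0, choose a positive integer N > 4/epsilon. Then for all n >= N, |a_n - 9| = 4/n <= 4/N < epsilon.
So by the definition of the limit, lim a_n exists and equals 9.

9


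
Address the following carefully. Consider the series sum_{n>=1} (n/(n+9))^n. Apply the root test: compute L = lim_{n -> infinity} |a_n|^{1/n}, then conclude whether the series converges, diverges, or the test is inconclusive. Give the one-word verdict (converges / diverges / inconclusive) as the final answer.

Let a_n denote the general term. Form |a_n|^(1/n) and simplify:
|a_n|^(1/n) = n/(n + 9)
Take the limit as n -> infinity: L = 1.
Since L = 1, the root test is inconclusive. (In fact a_n = (n/(n+9))^n -> e^(-9) != 0, so the nth-term test shows divergence; but the root test itself gives no conclusion.)

inconclusive


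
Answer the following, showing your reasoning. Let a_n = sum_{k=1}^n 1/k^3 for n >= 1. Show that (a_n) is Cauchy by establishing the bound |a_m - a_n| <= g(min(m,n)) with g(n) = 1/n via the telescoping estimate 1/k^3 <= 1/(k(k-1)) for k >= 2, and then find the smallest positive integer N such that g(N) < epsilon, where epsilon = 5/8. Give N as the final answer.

For m > n >= 1: |a_m - a_n| = sum_{k=n+1}^m 1/k^3.
Use 1/k^3 <= 1/(k(k-1)) = 1/(k-1) - 1/k for k >= 2 (which holds since k^3 >= k^2 >= k(k-1) for k >= 2):
sum_{k=n+1}^m 1/k^3 <= sum_{k=n+1}^m (1/(k-1) - 1/k) = 1/n - 1/m <= 1/n.
By symmetry the same bound holds with n,m swapped, so |a_m - a_n| <= 1/min(m,n) = g(min(m,n)). Since g(n) -> 0, (a_n) is Cauchy.
Now solve g(N) < 5/8: 1/N < 5/8 <=> N > 1/(5/8) = 8/5.
The smallest integer strictly greater than 8/5 is N = 2.
Check: g(2) = 1/2 < 5/8; g(1) = 1/1 >= 5/8. So N = 2.

2


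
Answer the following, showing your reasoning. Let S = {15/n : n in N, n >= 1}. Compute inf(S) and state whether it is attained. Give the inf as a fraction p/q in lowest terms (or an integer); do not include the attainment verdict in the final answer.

Analysis:
- Values: 15, 15/2, 5, 15/4, ... strictly decreasing.
- The maximum is 15 (n=1); sup = 15 (attained).
- The set is bounded below by 0; 15/n -> 0 so 0 is the greatest lower bound.
- 0 is not in the set, so inf = 0 is not attained.
Conclusion: inf(S) = 0, not attained in S.

0


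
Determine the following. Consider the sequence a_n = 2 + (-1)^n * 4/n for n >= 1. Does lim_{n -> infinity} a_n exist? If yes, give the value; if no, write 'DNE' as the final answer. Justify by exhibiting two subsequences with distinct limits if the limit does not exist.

Examine the behaviour of a_n along subsequences.
Even-n subsequence a_{2k} = 2 + 4/(2k) -> 2. Odd-n subsequence a_{2k+1} = 2 - 4/(2k+1) -> 2. Both tend to 2, which suggests the limit is 2; verify directly.
|a_n - 2| = |(-1)^n * 4/n| = 4/n for every n >= 1.
Given epsilon > 0, choose a positive integer N > 4/epsilon. Then for all n >= N, |a_n - 2| = 4/n <= 4/N < epsilon.
So by the definition of the limit, lim a_n exists and equals 2.

2


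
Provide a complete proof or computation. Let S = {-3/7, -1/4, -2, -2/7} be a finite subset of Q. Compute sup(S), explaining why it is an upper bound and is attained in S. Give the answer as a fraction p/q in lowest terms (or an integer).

S is finite, so sup(S) = max(S).
Sorted decreasing:
-1/4, -2/7, -3/7, -2
The extremum is -1/4.
For every x in S, x <= -1/4. And -1/4 is in S, so it is attained.
Therefore sup(S) = -1/4.

-1/4


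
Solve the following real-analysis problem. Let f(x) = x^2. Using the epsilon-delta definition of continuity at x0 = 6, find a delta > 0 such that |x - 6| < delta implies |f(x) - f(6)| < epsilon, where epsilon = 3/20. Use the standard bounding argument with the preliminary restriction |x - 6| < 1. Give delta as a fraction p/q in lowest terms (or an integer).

Factor: |x^2 - (6)^2| = |x - 6| * |x + 6|.
Impose |x - 6| < 1 first. Then |x + 6| = |(x - 6) + 2*(6)| <= |x - 6| + 2*|6| < 1 + 12 = 13.
So |x^2 - (6)^2| < delta * 13.
We need delta * 13 <= 3/20, i.e. delta <= 3/20/13 = 3/260.
Since 3/260 < 1, this is tighter than 1; take delta = 3/260.
So delta = 3/260 works.

3/260


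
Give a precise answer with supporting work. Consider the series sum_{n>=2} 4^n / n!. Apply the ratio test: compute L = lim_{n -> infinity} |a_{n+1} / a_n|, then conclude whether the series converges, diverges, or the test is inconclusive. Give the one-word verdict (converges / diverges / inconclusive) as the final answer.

Let a_n denote the general term. Form the ratio a_{n+1}/a_n and simplify:
a_{n+1}/a_n = 4/(n + 1)
Take the limit as n -> infinity: L = 0.
Since L = 0 < 1, the ratio test implies the series converges.

converges


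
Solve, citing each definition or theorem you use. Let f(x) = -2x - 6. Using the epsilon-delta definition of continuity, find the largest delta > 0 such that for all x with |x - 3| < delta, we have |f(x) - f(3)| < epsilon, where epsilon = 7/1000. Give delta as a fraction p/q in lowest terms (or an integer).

We compute f(3) = -2*(3) - 6 = -12.
|f(x) - f(3)| = |-2x - 6 - (-12)| = |-2(x - 3)| = 2|x - 3|.
We need 2|x - 3| < 7/1000, i.e. |x - 3| < 7/1000 / 2 = 7/2000.
So any delta <= 7/2000 works. Conversely, if delta > 7/2000, then x = 3 + 7/2000 satisfies |x - 3| = 7/2000 < delta but |f(x) - f(3)| = 2 * 7/2000 = 7/1000, which is not < 7/1000; so no larger delta works.
Hence the largest such delta is 7/2000.

7/2000


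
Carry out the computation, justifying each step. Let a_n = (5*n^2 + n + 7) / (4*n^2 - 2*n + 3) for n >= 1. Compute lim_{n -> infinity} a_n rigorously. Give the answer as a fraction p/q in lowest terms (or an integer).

Divide numerator and denominator by n^2, the highest power:
numerator / n^2 = 5 + 1/n + 7/n^2
denominator / n^2 = 4 - 2/n + 3/n^2
As n -> infinity, all terms of the form c/n^k (k >= 1) tend to 0.
So numerator / n^2 -> 5 and denominator / n^2 -> 4.
Therefore lim a_n = 5/4.

5/4


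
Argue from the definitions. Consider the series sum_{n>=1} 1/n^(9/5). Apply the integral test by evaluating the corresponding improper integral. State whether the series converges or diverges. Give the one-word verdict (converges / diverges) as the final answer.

Let f(x) = x^(-9/5). Then f is positive, continuous, and decreasing on [1, infinity), so the integral test applies.
Compute the improper integral int_{1}^infinity f(x) dx:
  antiderivative F(x) = -5/(4*x^(4/5)).
  As x -> infinity, F(x) -> 0 (since p = 9/5 > 1).
  So int = F(infinity) - F(1) = 0 - (-5/4) = 5/4.
  Finite, so by the integral test, the series converges.

converges


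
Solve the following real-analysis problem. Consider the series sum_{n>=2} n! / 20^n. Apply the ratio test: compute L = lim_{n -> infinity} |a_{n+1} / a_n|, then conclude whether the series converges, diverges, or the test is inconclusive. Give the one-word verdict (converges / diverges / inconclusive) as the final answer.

Let a_n denote the general term. Form the ratio a_{n+1}/a_n and simplify:
a_{n+1}/a_n = n/20 + 1/20
Take the limit as n -> infinity: L = infinity.
Since L = infinity > 1 (or L = infinity), the ratio test implies the series diverges.

diverges


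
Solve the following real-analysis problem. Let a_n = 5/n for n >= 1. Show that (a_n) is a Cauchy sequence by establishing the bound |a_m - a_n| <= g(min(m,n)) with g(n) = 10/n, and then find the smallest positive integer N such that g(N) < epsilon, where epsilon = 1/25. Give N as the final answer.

For any m, n >= 1, by the triangle inequality:
|a_m - a_n| = |5/m - 5/n| <= 5*1/m + 5*1/n <= 10/min(m,n).
So g(n) = 10/n bounds the Cauchy difference. Since g(n) -> 0, (a_n) is Cauchy.
Now solve g(N) < 1/25: 10/N < 1/25 <=> N > 10 / (1/25) = 250.
The smallest integer strictly greater than 250 is N = 251.
Check: g(251) = 10/251 = 10/251 < 1/25; g(250) = 1/25 >= 1/25. So N = 251.

251


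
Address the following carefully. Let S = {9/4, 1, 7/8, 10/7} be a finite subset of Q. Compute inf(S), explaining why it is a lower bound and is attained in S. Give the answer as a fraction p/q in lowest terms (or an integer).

S is finite, so inf(S) = min(S).
Sorted increasing:
7/8, 1, 10/7, 9/4
The extremum is 7/8.
For every x in S, x >= 7/8. And 7/8 is in S, so it is attained.
Therefore inf(S) = 7/8.

7/8


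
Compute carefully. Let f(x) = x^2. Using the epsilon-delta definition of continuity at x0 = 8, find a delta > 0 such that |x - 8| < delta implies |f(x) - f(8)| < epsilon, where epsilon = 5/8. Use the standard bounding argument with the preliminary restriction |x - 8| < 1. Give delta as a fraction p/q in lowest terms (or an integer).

Factor: |x^2 - (8)^2| = |x - 8| * |x + 8|.
Impose |x - 8| < 1 first. Then |x + 8| = |(x - 8) + 2*(8)| <= |x - 8| + 2*|8| < 1 + 16 = 17.
So |x^2 - (8)^2| < delta * 17.
We need delta * 17 <= 5/8, i.e. delta <= 5/8/17 = 5/136.
Since 5/136 < 1, this is tighter than 1; take delta = 5/136.
So delta = 5/136 works.

5/136


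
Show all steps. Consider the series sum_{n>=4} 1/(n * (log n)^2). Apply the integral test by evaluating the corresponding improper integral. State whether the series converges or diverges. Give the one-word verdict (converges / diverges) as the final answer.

Let f(x) = 1/(x*log(x)^2). Then f is positive, continuous, and decreasing on [4, infinity), so the integral test applies.
Compute the improper integral int_{4}^infinity f(x) dx:
  antiderivative F(x) = -1/log(x).
  F(x) -> 0 as x -> infinity.  int = 0 - F(4) = 1/log(4) < infinity. By the integral test, the series converges.

converges


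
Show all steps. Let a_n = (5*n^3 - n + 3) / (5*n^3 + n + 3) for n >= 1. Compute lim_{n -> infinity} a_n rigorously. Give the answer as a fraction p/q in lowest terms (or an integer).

Divide numerator and denominator by n^3, the highest power:
numerator / n^3 = 5 - 1/n^2 + 3/n^3
denominator / n^3 = 5 + n^(-2) + 3/n^3
As n -> infinity, all terms of the form c/n^k (k >= 1) tend to 0.
So numerator / n^3 -> 5 and denominator / n^3 -> 5.
Therefore lim a_n = 1.

1


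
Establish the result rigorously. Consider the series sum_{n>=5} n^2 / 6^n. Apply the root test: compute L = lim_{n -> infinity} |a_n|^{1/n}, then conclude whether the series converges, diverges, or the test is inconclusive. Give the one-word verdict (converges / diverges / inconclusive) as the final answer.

Let a_n denote the general term. Form |a_n|^(1/n) and simplify:
|a_n|^(1/n) = n^(2/n)/6
Take the limit as n -> infinity: L = 1/6.
Since L = 1/6 < 1, the root test implies convergence.

converges


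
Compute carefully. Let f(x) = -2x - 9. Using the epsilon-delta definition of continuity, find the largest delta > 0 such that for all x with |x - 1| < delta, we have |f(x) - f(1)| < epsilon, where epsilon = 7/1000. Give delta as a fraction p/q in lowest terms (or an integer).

We compute f(1) = -2*(1) - 9 = -11.
|f(x) - f(1)| = |-2x - 9 - (-11)| = |-2(x - 1)| = 2|x - 1|.
We need 2|x - 1| < 7/1000, i.e. |x - 1| < 7/1000 / 2 = 7/2000.
So any delta <= 7/2000 works. Conversely, if delta > 7/2000, then x = 1 + 7/2000 satisfies |x - 1| = 7/2000 < delta but |f(x) - f(1)| = 2 * 7/2000 = 7/1000, which is not < 7/1000; so no larger delta works.
Hence the largest such delta is 7/2000.

7/2000


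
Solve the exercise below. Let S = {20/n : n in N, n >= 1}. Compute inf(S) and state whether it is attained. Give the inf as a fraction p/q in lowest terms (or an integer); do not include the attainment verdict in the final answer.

Analysis:
- Values: 20, 10, 20/3, 5, ... strictly decreasing.
- The maximum is 20 (n=1); sup = 20 (attained).
- The set is bounded below by 0; 20/n -> 0 so 0 is the greatest lower bound.
- 0 is not in the set, so inf = 0 is not attained.
Conclusion: inf(S) = 0, not attained in S.

0


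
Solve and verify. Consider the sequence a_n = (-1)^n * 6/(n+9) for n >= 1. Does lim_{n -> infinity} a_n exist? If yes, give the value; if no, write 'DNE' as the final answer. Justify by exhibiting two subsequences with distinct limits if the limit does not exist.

Examine the behaviour of a_n along subsequences.
Even-n subsequence a_{2k} = 6/(2k+9) -> 0. Odd-n subsequence a_{2k+1} = -6/(2k+10) -> 0. Both tend to 0, which suggests the limit is 0; verify directly.
|a_n - 0| = 6/(n+9) < 6/n for every n >= 1.
Given epsilon > 0, choose a positive integer N > 6/epsilon. Then for all n >= N, |a_n| < 6/n <= 6/N < epsilon.
So by the definition of the limit, lim a_n exists and equals 0.

0


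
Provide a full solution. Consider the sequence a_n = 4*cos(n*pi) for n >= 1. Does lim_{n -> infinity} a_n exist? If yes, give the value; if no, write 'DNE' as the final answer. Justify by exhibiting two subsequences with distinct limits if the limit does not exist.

Examine the behaviour of a_n along subsequences.
cos(n*pi) = (-1)^n, so a_n = 4*(-1)^n. a_{2k} = 4 -> 4. a_{2k+1} = -4 -> -4.
Since these two subsequential limits are 4 and -4, distinct, the full sequence cannot converge (a convergent sequence has all subsequences tending to the same limit). So lim a_n does not exist.

DNE


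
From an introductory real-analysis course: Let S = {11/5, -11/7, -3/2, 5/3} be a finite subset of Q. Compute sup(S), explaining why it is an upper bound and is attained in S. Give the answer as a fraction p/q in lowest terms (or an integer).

S is finite, so sup(S) = max(S).
Sorted decreasing:
11/5, 5/3, -3/2, -11/7
The extremum is 11/5.
For every x in S, x <= 11/5. And 11/5 is in S, so it is attained.
Therefore sup(S) = 11/5.

11/5


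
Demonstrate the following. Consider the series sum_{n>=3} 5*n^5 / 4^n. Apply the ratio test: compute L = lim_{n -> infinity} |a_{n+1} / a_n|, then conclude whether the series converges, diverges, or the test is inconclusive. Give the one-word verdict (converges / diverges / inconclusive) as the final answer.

Let a_n denote the general term. Form the ratio a_{n+1}/a_n and simplify:
a_{n+1}/a_n = (n + 1)^5/(4*n^5)
Take the limit as n -> infinity: L = 1/4.
Since L = 1/4 < 1, the ratio test implies the series converges.

converges


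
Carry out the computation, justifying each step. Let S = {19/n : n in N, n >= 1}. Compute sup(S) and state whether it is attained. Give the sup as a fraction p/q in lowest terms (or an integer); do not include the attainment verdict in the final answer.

Analysis:
- Values: 19, 19/2, 19/3, 19/4, ... strictly decreasing.
- The maximum is 19 (n=1); sup = 19 (attained).
- The set is bounded below by 0; 19/n -> 0 so 0 is the greatest lower bound.
- 0 is not in the set, so inf = 0 is not attained.
Conclusion: sup(S) = 19, attained in S.

19


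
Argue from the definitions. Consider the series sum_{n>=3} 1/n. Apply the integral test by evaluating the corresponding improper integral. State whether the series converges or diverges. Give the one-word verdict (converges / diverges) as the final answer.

Let f(x) = 1/x. Then f is positive, continuous, and decreasing on [3, infinity), so the integral test applies.
Compute the improper integral int_{3}^infinity f(x) dx:
  antiderivative F(x) = log(x).
  As x -> infinity, log(x) -> infinity.
  So int = infinity - log(3) = infinity. By the integral test, the series diverges.

diverges


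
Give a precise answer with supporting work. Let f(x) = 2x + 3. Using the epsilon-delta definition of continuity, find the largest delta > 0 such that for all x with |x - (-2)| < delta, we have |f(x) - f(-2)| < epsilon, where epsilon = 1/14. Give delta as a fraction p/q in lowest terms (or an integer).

We compute f(-2) = 2*(-2) + 3 = -1.
|f(x) - f(-2)| = |2x + 3 - (-1)| = |2(x - (-2))| = 2|x - (-2)|.
We need 2|x - (-2)| < 1/14, i.e. |x - (-2)| < 1/14 / 2 = 1/28.
So any delta <= 1/28 works. Conversely, if delta > 1/28, then x = -2 + 1/28 satisfies |x - (-2)| = 1/28 < delta but |f(x) - f(-2)| = 2 * 1/28 = 1/14, which is not < 1/14; so no larger delta works.
Hence the largest such delta is 1/28.

1/28


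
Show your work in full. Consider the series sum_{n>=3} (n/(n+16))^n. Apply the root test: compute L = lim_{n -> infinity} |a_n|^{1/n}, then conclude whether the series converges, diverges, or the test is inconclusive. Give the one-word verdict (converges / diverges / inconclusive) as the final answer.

Let a_n denote the general term. Form |a_n|^(1/n) and simplify:
|a_n|^(1/n) = n/(n + 16)
Take the limit as n -> infinity: L = 1.
Since L = 1, the root test is inconclusive. (In fact a_n = (n/(n+16))^n -> e^(-16) != 0, so the nth-term test shows divergence; but the root test itself gives no conclusion.)

inconclusive


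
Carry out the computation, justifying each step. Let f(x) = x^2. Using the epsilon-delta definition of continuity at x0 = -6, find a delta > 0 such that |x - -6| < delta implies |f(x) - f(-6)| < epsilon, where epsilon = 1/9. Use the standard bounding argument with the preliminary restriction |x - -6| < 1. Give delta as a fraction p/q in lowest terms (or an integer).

Factor: |x^2 - (-6)^2| = |x - -6| * |x + -6|.
Impose |x - -6| < 1 first. Then |x + -6| = |(x - -6) + 2*(-6)| <= |x - -6| + 2*|-6| < 1 + 12 = 13.
So |x^2 - (-6)^2| < delta * 13.
We need delta * 13 <= 1/9, i.e. delta <= 1/9/13 = 1/117.
Since 1/117 < 1, this is tighter than 1; take delta = 1/117.
So delta = 1/117 works.

1/117


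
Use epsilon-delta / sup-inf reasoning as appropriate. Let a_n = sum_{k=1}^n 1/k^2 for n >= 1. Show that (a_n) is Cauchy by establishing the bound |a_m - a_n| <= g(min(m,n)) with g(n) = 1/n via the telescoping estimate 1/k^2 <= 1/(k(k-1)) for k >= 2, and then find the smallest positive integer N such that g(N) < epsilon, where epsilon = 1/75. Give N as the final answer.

For m > n >= 1: |a_m - a_n| = sum_{k=n+1}^m 1/k^2.
Use 1/k^2 <= 1/(k(k-1)) = 1/(k-1) - 1/k for k >= 2:
sum_{k=n+1}^m 1/k^2 <= sum_{k=n+1}^m (1/(k-1) - 1/k) = 1/n - 1/m <= 1/n.
By symmetry the same bound holds with n,m swapped, so |a_m - a_n| <= 1/min(m,n) = g(min(m,n)). Since g(n) -> 0, (a_n) is Cauchy.
Now solve g(N) < 1/75: 1/N < 1/75 <=> N > 1/(1/75) = 75.
The smallest integer strictly greater than 75 is N = 76.
Check: g(76) = 1/76 < 1/75; g(75) = 1/75 >= 1/75. So N = 76.

76


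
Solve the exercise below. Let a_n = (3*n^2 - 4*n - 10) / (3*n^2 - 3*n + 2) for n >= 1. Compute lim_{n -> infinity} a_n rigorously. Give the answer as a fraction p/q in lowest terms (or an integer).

Divide numerator and denominator by n^2, the highest power:
numerator / n^2 = 3 - 4/n - 10/n^2
denominator / n^2 = 3 - 3/n + 2/n^2
As n -> infinity, all terms of the form c/n^k (k >= 1) tend to 0.
So numerator / n^2 -> 3 and denominator / n^2 -> 3.
Therefore lim a_n = 1.

1


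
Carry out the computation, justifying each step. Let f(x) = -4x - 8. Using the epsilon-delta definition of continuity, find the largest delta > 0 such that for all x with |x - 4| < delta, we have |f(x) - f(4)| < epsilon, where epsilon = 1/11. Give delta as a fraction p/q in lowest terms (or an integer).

We compute f(4) = -4*(4) - 8 = -24.
|f(x) - f(4)| = |-4x - 8 - (-24)| = |-4(x - 4)| = 4|x - 4|.
We need 4|x - 4| < 1/11, i.e. |x - 4| < 1/11 / 4 = 1/44.
So any delta <= 1/44 works. Conversely, if delta > 1/44, then x = 4 + 1/44 satisfies |x - 4| = 1/44 < delta but |f(x) - f(4)| = 4 * 1/44 = 1/11, which is not < 1/11; so no larger delta works.
Hence the largest such delta is 1/44.

1/44


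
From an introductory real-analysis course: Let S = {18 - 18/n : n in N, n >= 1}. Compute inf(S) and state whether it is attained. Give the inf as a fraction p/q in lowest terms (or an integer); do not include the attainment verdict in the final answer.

Analysis:
- Values: 0, 9, 12, 27/2, ... strictly increasing.
- Minimum is 0 (n=1); inf = 0 (attained).
- 18 - 18/n -> 18 from below; sup = 18, not attained.
Conclusion: inf(S) = 0, attained in S.

0


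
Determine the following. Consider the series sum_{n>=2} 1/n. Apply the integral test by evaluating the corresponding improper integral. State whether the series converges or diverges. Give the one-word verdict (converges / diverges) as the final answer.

Let f(x) = 1/x. Then f is positive, continuous, and decreasing on [2, infinity), so the integral test applies.
Compute the improper integral int_{2}^infinity f(x) dx:
  antiderivative F(x) = log(x).
  As x -> infinity, log(x) -> infinity.
  So int = infinity - log(2) = infinity. By the integral test, the series diverges.

diverges


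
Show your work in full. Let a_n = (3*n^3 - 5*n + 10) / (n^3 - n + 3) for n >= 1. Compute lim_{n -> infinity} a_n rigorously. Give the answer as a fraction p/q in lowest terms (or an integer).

Divide numerator and denominator by n^3, the highest power:
numerator / n^3 = 3 - 5/n^2 + 10/n^3
denominator / n^3 = 1 - 1/n^2 + 3/n^3
As n -> infinity, all terms of the form c/n^k (k >= 1) tend to 0.
So numerator / n^3 -> 3 and denominator / n^3 -> 1.
Therefore lim a_n = 3.

3


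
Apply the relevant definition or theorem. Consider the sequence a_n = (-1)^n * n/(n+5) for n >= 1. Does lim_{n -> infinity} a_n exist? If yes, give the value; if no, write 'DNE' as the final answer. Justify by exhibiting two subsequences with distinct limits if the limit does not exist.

Examine the behaviour of a_n along subsequences.
a_{2k} = 2k/(2k+5) -> 1. a_{2k+1} = -(2k+1)/(2k+6) -> -1.
Since these two subsequential limits are 1 and -1, distinct, the full sequence cannot converge (a convergent sequence has all subsequences tending to the same limit). So lim a_n does not exist.

DNE


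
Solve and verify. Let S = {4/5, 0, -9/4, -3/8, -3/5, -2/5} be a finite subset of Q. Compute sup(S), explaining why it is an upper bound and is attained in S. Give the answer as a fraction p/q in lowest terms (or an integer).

S is finite, so sup(S) = max(S).
Sorted decreasing:
4/5, 0, -3/8, -2/5, -3/5, -9/4
The extremum is 4/5.
For every x in S, x <= 4/5. And 4/5 is in S, so it is attained.
Therefore sup(S) = 4/5.

4/5


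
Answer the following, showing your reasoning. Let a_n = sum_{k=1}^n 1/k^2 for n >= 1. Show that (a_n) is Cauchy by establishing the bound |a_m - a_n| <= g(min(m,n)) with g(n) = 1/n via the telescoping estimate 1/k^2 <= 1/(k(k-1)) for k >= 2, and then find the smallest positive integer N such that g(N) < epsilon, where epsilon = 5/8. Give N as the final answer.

For m > n >= 1: |a_m - a_n| = sum_{k=n+1}^m 1/k^2.
Use 1/k^2 <= 1/(k(k-1)) = 1/(k-1) - 1/k for k >= 2:
sum_{k=n+1}^m 1/k^2 <= sum_{k=n+1}^m (1/(k-1) - 1/k) = 1/n - 1/m <= 1/n.
By symmetry the same bound holds with n,m swapped, so |a_m - a_n| <= 1/min(m,n) = g(min(m,n)). Since g(n) -> 0, (a_n) is Cauchy.
Now solve g(N) < 5/8: 1/N < 5/8 <=> N > 1/(5/8) = 8/5.
The smallest integer strictly greater than 8/5 is N = 2.
Check: g(2) = 1/2 < 5/8; g(1) = 1/1 >= 5/8. So N = 2.

2


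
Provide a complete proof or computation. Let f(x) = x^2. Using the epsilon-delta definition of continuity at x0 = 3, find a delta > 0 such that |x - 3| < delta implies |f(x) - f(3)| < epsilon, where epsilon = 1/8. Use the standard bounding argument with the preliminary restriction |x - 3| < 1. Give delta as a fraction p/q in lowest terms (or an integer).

Factor: |x^2 - (3)^2| = |x - 3| * |x + 3|.
Impose |x - 3| < 1 first. Then |x + 3| = |(x - 3) + 2*(3)| <= |x - 3| + 2*|3| < 1 + 6 = 7.
So |x^2 - (3)^2| < delta * 7.
We need delta * 7 <= 1/8, i.e. delta <= 1/8/7 = 1/56.
Since 1/56 < 1, this is tighter than 1; take delta = 1/56.
So delta = 1/56 works.

1/56


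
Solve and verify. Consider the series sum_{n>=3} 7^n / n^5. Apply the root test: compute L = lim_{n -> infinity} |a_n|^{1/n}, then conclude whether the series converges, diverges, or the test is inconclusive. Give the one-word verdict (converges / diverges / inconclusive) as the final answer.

Let a_n denote the general term. Form |a_n|^(1/n) and simplify:
|a_n|^(1/n) = 7/n^(5/n)
Take the limit as n -> infinity: L = 7.
Since L = 7 > 1, the root test implies divergence.

diverges


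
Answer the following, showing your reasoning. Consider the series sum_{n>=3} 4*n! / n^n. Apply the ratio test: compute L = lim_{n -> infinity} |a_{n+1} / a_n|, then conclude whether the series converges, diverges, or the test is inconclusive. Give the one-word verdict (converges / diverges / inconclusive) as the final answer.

Let a_n denote the general term. Form the ratio a_{n+1}/a_n and simplify:
a_{n+1}/a_n = (n/(n + 1))^n
Take the limit as n -> infinity: L = exp(-1).
Since L = exp(-1) < 1, the ratio test implies the series converges.

converges


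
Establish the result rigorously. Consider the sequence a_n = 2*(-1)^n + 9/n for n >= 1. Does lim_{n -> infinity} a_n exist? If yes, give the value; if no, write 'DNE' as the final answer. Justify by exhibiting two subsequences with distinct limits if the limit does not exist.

Examine the behaviour of a_n along subsequences.
a_{2k} = 2 + 9/(2k) -> 2. a_{2k+1} = -2 + 9/(2k+1) -> -2.
Since these two subsequential limits are 2 and -2, distinct, the full sequence cannot converge (a convergent sequence has all subsequences tending to the same limit). So lim a_n does not exist.

DNE


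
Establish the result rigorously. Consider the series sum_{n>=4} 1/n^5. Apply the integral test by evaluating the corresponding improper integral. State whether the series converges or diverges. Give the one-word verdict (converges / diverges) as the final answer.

Let f(x) = x^(-5). Then f is positive, continuous, and decreasing on [4, infinity), so the integral test applies.
Compute the improper integral int_{4}^infinity f(x) dx:
  antiderivative F(x) = -1/(4*x^4).
  As x -> infinity, F(x) -> 0 (since p = 5 > 1).
  So int = F(infinity) - F(4) = 0 - (-1/1024) = 1/1024.
  Finite, so by the integral test, the series converges.

converges


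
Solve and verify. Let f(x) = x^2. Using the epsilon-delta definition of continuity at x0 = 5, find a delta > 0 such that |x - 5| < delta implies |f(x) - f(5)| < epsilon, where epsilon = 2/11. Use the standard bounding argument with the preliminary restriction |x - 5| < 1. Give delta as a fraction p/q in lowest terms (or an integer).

Factor: |x^2 - (5)^2| = |x - 5| * |x + 5|.
Impose |x - 5| < 1 first. Then |x + 5| = |(x - 5) + 2*(5)| <= |x - 5| + 2*|5| < 1 + 10 = 11.
So |x^2 - (5)^2| < delta * 11.
We need delta * 11 <= 2/11, i.e. delta <= 2/11/11 = 2/121.
Since 2/121 < 1, this is tighter than 1; take delta = 2/121.
So delta = 2/121 works.

2/121


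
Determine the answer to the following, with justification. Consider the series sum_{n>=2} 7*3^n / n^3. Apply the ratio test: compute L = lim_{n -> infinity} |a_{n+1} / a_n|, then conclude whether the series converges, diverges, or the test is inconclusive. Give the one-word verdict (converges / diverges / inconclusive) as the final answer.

Let a_n denote the general term. Form the ratio a_{n+1}/a_n and simplify:
a_{n+1}/a_n = 3*n^3/(n + 1)^3
Take the limit as n -> infinity: L = 3.
Since L = 3 > 1 (or L = infinity), the ratio test implies the series diverges.

diverges


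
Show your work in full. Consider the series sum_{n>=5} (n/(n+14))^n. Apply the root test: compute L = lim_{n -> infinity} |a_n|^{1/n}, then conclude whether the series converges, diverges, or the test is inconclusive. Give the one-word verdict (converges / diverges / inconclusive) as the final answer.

Let a_n denote the general term. Form |a_n|^(1/n) and simplify:
|a_n|^(1/n) = n/(n + 14)
Take the limit as n -> infinity: L = 1.
Since L = 1, the root test is inconclusive. (In fact a_n = (n/(n+14))^n -> e^(-14) != 0, so the nth-term test shows divergence; but the root test itself gives no conclusion.)

inconclusive


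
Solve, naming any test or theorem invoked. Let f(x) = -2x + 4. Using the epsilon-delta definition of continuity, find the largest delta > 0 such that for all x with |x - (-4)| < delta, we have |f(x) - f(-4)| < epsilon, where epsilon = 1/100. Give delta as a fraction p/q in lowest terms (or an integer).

We compute f(-4) = -2*(-4) + 4 = 12.
|f(x) - f(-4)| = |-2x + 4 - (12)| = |-2(x - (-4))| = 2|x - (-4)|.
We need 2|x - (-4)| < 1/100, i.e. |x - (-4)| < 1/100 / 2 = 1/200.
So any delta <= 1/200 works. Conversely, if delta > 1/200, then x = -4 + 1/200 satisfies |x - (-4)| = 1/200 < delta but |f(x) - f(-4)| = 2 * 1/200 = 1/100, which is not < 1/100; so no larger delta works.
Hence the largest such delta is 1/200.

1/200


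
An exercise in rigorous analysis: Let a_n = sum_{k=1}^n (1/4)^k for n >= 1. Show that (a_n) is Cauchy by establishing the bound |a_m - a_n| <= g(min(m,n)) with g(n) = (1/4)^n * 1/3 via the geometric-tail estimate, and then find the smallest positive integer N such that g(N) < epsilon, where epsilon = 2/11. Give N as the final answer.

For m > n >= 1: |a_m - a_n| = sum_{k=n+1}^m (1/4)^k < sum_{k=n+1}^infinity (1/4)^k = (1/4)^(n+1) / (1 - 1/4) = (1/4)^n * (1/4) * (4/3) = (1/4)^n * 1/3.
So g(n) = (1/4)^n / 3. Since g(n) -> 0, (a_n) is Cauchy.
Now solve g(N) < 2/11: (1/4)^N / 3 < 2/11 <=> 4^N > 1 / (3 * 2/11) = 11/6.
Check powers of 4: 4^0 = 1 <= 11/6, 4^1 = 4 > 11/6.
So the smallest such N is 1. Check: g(1) = 1/(3 * 4) = 1/12 < 2/11.

1


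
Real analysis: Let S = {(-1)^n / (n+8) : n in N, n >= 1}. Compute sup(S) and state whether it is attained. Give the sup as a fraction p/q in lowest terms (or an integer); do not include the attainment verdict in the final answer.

Analysis:
- Values: -1/9, 1/10, -1/11, 1/12, -1/13, ...
- Positive terms (even n): 1/(2+8), 1/(4+8), ... decreasing -> max = 1/10 (n=2).
- Negative terms (odd n): -1/(1+8), -1/(3+8), ... increasing -> min = -1/9 (n=1).
- So sup = 1/10 (attained at n=2); inf = -1/9 (attained at n=1).
Conclusion: sup(S) = 1/10, attained in S.

1/10
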